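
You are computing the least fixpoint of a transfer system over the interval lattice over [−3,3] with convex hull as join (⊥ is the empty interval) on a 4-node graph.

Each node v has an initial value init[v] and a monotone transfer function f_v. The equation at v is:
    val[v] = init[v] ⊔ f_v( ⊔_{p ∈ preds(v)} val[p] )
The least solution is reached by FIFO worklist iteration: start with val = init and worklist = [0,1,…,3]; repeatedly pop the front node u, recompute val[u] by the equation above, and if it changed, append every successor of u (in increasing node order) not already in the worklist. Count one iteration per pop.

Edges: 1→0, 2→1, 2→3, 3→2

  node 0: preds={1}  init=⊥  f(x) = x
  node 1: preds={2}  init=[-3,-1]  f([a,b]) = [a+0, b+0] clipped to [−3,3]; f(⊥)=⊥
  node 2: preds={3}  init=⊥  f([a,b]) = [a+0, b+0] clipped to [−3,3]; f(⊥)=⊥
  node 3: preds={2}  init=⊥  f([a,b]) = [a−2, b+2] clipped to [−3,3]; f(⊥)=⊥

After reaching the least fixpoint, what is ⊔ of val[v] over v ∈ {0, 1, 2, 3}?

[-3,-1]

Trace (4 dequeues):
  [1] u=0 | in [-3,-1] | out [-3,-1] | prev ⊥ | push {}
  [2] u=1 | in ⊥ | out [-3,-1] | ==
  [3] u=2 | in ⊥ | out ⊥ | ==
  [4] u=3 | in ⊥ | out ⊥ | ==

Converged values:
  [0] [-3,-1]
  [1] [-3,-1]
  [2] ⊥
  [3] ⊥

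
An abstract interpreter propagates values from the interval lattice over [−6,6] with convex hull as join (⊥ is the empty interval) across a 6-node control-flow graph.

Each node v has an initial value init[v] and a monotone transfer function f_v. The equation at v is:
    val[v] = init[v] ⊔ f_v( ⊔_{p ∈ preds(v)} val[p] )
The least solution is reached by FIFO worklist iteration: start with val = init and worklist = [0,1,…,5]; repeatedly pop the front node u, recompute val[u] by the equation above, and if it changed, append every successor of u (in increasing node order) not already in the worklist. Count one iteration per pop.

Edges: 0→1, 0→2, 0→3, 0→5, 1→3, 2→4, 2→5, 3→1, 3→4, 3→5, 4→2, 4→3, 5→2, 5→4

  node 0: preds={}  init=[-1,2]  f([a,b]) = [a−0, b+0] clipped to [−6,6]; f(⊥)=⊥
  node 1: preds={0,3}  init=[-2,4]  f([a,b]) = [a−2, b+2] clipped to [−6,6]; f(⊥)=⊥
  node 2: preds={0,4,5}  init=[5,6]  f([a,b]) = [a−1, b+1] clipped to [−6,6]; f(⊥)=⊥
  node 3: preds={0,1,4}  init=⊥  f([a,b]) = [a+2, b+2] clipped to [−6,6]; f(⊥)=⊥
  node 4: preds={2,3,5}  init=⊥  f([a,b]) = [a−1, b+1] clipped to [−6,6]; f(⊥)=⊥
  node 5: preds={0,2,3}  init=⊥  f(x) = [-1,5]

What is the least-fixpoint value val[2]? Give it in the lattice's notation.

Trace (22 dequeues):
  [1] u=0 | in ⊥ | out [-1,2] | ==
  [2] u=1 | in [-1,2] | out [-3,4] | prev [-2,4] | push {}
  [3] u=2 | in [-1,2] | out [-2,6] | prev [5,6] | push {}
  [4] u=3 | in [-3,4] | out [-1,6] | prev ⊥ | push {1}
  [5] u=4 | in [-2,6] | out [-3,6] | prev ⊥ | push {2,3}
  [6] u=5 | in [-2,6] | out [-1,5] | prev ⊥ | push {4}
  [7] u=1 | in [-1,6] | out [-3,6] | prev [-3,4] | push {}
  [8] u=2 | in [-3,6] | out [-4,6] | prev [-2,6] | push {5}
  [9] u=3 | in [-3,6] | out [-1,6] | ==
  [10] u=4 | in [-4,6] | out [-5,6] | prev [-3,6] | push {2,3}
  [11] u=5 | in [-4,6] | out [-1,5] | ==
  [12] u=2 | in [-5,6] | out [-6,6] | prev [-4,6] | push {4,5}
  [13] u=3 | in [-5,6] | out [-3,6] | prev [-1,6] | push {1}
  [14] u=4 | in [-6,6] | out [-6,6] | prev [-5,6] | push {2,3}
  [15] u=5 | in [-6,6] | out [-1,5] | ==
  [16] u=1 | in [-3,6] | out [-5,6] | prev [-3,6] | push {}
  [17] u=2 | in [-6,6] | out [-6,6] | ==
  [18] u=3 | in [-6,6] | out [-4,6] | prev [-3,6] | push {1,4,5}
  [19] u=1 | in [-4,6] | out [-6,6] | prev [-5,6] | push {3}
  [20] u=4 | in [-6,6] | out [-6,6] | ==
  [21] u=5 | in [-6,6] | out [-1,5] | ==
  [22] u=3 | in [-6,6] | out [-4,6] | ==

Converged values:
  [0] [-1,2]
  [1] [-6,6]
  [2] [-6,6]
  [3] [-4,6]
  [4] [-6,6]
  [5] [-1,5]

[-6,6]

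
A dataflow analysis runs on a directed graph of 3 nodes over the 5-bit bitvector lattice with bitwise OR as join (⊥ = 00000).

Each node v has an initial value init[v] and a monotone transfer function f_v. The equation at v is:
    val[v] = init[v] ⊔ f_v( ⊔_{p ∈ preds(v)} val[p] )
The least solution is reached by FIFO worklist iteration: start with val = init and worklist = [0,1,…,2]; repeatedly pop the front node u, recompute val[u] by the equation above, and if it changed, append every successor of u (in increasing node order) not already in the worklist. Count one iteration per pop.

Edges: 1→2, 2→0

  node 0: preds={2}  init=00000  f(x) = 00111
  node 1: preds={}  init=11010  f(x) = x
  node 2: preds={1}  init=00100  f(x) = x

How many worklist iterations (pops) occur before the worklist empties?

4

Iteration log — 4 steps:
  step 1. node 0  ⊔preds=00100  new=00111  old=00000  +wl: 
  step 2. node 1  ⊔preds=00000  new=11010  stable
  step 3. node 2  ⊔preds=11010  new=11110  old=00100  +wl: 0
  step 4. node 0  ⊔preds=11110  new=00111  stable

Least fixpoint reached:
  node 0: 00111
  node 1: 11010
  node 2: 11110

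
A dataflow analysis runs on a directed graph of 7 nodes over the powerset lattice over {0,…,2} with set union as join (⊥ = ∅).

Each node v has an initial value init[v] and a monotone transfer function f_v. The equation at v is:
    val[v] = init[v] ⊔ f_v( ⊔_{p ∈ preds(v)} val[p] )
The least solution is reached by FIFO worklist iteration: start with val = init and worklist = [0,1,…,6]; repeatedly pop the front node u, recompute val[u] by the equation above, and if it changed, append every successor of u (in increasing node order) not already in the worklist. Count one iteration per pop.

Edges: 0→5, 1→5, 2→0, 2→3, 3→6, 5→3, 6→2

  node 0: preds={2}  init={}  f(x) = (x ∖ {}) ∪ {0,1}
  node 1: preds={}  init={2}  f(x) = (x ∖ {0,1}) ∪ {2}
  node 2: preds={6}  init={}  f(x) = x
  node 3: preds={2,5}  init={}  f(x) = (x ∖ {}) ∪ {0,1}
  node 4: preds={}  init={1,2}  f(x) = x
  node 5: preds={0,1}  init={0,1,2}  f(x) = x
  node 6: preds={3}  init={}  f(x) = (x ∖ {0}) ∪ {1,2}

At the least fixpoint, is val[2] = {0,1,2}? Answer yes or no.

no

Worklist (11 pops):
  #1 pop 0: in={} → {0,1} (was {}); enqueue []
  #2 pop 1: in={} → {2} (no change)
  #3 pop 2: in={} → {} (no change)
  #4 pop 3: in={0,1,2} → {0,1,2} (was {}); enqueue []
  #5 pop 4: in={} → {1,2} (no change)
  #6 pop 5: in={0,1,2} → {0,1,2} (no change)
  #7 pop 6: in={0,1,2} → {1,2} (was {}); enqueue [2]
  #8 pop 2: in={1,2} → {1,2} (was {}); enqueue [0,3]
  #9 pop 0: in={1,2} → {0,1,2} (was {0,1}); enqueue [5]
  #10 pop 3: in={0,1,2} → {0,1,2} (no change)
  #11 pop 5: in={0,1,2} → {0,1,2} (no change)

Fixpoint:
  val[0] = {0,1,2}
  val[1] = {2}
  val[2] = {1,2}
  val[3] = {0,1,2}
  val[4] = {1,2}
  val[5] = {0,1,2}
  val[6] = {1,2}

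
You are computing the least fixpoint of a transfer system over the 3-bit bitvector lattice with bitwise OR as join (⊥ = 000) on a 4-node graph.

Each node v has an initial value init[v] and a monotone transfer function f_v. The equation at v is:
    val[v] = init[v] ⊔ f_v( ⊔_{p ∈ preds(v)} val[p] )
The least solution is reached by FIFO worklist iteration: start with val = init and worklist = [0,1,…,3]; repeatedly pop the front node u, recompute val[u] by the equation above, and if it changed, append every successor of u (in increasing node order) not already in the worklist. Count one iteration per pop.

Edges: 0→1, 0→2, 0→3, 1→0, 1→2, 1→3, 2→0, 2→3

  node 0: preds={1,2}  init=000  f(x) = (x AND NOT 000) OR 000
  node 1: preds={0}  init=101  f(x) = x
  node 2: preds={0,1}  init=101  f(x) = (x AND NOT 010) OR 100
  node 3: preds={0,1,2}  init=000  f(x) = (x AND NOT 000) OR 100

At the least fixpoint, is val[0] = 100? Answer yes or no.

no

Iteration log — 4 steps:
  step 1. node 0  ⊔preds=101  new=101  old=000  +wl: 
  step 2. node 1  ⊔preds=101  new=101  stable
  step 3. node 2  ⊔preds=101  new=101  stable
  step 4. node 3  ⊔preds=101  new=101  old=000  +wl: 

Least fixpoint reached:
  node 0: 101
  node 1: 101
  node 2: 101
  node 3: 101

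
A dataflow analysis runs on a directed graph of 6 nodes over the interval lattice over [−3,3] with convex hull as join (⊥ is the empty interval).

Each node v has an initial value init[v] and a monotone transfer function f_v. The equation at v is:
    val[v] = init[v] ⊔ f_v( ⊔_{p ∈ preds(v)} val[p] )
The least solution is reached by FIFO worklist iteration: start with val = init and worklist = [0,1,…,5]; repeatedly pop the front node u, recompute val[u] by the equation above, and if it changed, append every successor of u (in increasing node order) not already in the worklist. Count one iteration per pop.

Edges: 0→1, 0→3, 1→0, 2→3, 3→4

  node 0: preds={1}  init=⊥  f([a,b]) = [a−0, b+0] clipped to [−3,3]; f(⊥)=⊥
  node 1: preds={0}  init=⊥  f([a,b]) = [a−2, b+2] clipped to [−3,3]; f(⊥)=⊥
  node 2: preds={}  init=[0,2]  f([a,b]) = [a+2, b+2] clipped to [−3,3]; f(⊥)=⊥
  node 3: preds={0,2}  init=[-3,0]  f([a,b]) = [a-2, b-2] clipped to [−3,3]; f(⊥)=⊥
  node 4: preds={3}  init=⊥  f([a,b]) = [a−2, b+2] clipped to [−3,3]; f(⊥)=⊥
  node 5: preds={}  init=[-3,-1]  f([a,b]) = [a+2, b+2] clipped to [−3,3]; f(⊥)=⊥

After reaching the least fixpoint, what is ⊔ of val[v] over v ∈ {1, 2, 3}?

[-3,2]

Worklist (6 pops):
  #1 pop 0: in=⊥ → ⊥ (no change)
  #2 pop 1: in=⊥ → ⊥ (no change)
  #3 pop 2: in=⊥ → [0,2] (no change)
  #4 pop 3: in=[0,2] → [-3,0] (no change)
  #5 pop 4: in=[-3,0] → [-3,2] (was ⊥); enqueue []
  #6 pop 5: in=⊥ → [-3,-1] (no change)

Fixpoint:
  val[0] = ⊥
  val[1] = ⊥
  val[2] = [0,2]
  val[3] = [-3,0]
  val[4] = [-3,2]
  val[5] = [-3,-1]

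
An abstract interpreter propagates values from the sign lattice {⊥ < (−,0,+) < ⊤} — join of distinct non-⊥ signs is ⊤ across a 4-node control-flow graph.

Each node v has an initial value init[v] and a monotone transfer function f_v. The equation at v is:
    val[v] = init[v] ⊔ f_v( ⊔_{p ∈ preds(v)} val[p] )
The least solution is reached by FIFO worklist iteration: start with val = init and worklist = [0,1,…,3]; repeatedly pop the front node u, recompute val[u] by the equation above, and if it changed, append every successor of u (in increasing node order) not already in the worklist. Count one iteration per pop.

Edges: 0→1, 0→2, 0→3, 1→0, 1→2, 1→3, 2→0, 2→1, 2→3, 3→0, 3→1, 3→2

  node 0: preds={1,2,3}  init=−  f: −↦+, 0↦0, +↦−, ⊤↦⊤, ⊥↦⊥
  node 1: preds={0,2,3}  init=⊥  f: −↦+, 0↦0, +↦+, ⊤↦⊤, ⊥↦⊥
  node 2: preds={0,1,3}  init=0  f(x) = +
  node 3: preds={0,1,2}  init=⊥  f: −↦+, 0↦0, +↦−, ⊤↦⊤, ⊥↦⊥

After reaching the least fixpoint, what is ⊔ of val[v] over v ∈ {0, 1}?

Trace (7 dequeues):
  [1] u=0 | in 0 | out ⊤ | prev − | push {}
  [2] u=1 | in ⊤ | out ⊤ | prev ⊥ | push {0}
  [3] u=2 | in ⊤ | out ⊤ | prev 0 | push {1}
  [4] u=3 | in ⊤ | out ⊤ | prev ⊥ | push {2}
  [5] u=0 | in ⊤ | out ⊤ | ==
  [6] u=1 | in ⊤ | out ⊤ | ==
  [7] u=2 | in ⊤ | out ⊤ | ==

Converged values:
  [0] ⊤
  [1] ⊤
  [2] ⊤
  [3] ⊤

⊤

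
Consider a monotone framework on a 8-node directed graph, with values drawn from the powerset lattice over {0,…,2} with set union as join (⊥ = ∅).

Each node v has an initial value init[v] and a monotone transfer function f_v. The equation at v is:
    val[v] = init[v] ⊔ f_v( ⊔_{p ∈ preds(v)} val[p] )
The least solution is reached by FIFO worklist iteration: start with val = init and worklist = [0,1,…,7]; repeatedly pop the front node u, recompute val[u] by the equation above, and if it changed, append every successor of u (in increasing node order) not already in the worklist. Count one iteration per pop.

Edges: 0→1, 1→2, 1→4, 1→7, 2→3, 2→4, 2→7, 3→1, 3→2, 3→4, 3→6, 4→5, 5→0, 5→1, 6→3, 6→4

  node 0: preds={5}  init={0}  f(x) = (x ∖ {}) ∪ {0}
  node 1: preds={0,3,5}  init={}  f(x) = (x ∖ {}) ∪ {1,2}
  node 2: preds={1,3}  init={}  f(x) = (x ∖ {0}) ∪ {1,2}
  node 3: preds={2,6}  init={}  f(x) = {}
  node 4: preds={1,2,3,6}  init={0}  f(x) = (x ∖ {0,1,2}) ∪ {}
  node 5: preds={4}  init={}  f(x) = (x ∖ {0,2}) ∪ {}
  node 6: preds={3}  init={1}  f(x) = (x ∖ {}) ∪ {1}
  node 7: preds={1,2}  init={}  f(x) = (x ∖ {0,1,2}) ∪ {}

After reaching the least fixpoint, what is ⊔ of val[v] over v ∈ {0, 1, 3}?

Iteration log — 8 steps:
  step 1. node 0  ⊔preds={}  new={0}  stable
  step 2. node 1  ⊔preds={0}  new={0,1,2}  old={}  +wl: 
  step 3. node 2  ⊔preds={0,1,2}  new={1,2}  old={}  +wl: 
  step 4. node 3  ⊔preds={1,2}  new={}  stable
  step 5. node 4  ⊔preds={0,1,2}  new={0}  stable
  step 6. node 5  ⊔preds={0}  new={}  stable
  step 7. node 6  ⊔preds={}  new={1}  stable
  step 8. node 7  ⊔preds={0,1,2}  new={}  stable

Least fixpoint reached:
  node 0: {0}
  node 1: {0,1,2}
  node 2: {1,2}
  node 3: {}
  node 4: {0}
  node 5: {}
  node 6: {1}
  node 7: {}

{0,1,2}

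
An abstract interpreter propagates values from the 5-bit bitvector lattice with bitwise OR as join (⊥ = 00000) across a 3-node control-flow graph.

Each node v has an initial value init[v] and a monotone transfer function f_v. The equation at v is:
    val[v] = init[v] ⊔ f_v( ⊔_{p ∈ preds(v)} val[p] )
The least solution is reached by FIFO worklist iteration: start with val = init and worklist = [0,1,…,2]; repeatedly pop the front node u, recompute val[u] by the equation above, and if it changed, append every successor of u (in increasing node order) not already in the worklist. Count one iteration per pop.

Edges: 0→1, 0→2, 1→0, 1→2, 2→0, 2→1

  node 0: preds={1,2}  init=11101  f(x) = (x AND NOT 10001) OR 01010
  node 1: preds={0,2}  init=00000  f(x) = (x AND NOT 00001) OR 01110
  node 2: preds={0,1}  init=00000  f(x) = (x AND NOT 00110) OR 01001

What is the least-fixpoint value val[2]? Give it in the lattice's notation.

Iteration log — 5 steps:
  step 1. node 0  ⊔preds=00000  new=11111  old=11101  +wl: 
  step 2. node 1  ⊔preds=11111  new=11110  old=00000  +wl: 0
  step 3. node 2  ⊔preds=11111  new=11001  old=00000  +wl: 1
  step 4. node 0  ⊔preds=11111  new=11111  stable
  step 5. node 1  ⊔preds=11111  new=11110  stable

Least fixpoint reached:
  node 0: 11111
  node 1: 11110
  node 2: 11001

11001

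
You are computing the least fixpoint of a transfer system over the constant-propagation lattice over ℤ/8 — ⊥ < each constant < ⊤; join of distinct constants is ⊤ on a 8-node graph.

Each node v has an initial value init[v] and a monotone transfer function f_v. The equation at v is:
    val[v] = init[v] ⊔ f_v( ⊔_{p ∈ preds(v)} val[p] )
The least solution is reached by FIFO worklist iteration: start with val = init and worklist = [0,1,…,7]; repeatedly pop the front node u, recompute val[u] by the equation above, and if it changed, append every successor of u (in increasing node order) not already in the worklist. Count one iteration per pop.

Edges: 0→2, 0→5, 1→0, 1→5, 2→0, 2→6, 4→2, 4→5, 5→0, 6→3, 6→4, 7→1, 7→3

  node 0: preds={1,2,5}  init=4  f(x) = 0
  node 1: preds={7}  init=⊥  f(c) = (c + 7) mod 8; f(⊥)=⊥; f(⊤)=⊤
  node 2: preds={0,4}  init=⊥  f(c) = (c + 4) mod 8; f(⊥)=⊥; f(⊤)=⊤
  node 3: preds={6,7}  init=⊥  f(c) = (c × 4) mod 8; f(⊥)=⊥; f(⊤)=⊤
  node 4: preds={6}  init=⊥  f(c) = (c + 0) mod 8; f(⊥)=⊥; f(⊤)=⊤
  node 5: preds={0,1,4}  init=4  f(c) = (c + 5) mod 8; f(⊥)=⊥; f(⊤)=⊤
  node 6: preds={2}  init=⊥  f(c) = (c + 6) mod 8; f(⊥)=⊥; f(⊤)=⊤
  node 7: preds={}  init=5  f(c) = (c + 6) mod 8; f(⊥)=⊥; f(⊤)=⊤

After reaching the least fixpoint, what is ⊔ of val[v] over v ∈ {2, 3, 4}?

Trace (13 dequeues):
  [1] u=0 | in 4 | out ⊤ | prev 4 | push {}
  [2] u=1 | in 5 | out 4 | prev ⊥ | push {0}
  [3] u=2 | in ⊤ | out ⊤ | prev ⊥ | push {}
  [4] u=3 | in 5 | out 4 | prev ⊥ | push {}
  [5] u=4 | in ⊥ | out ⊥ | ==
  [6] u=5 | in ⊤ | out ⊤ | prev 4 | push {}
  [7] u=6 | in ⊤ | out ⊤ | prev ⊥ | push {3,4}
  [8] u=7 | in ⊥ | out 5 | ==
  [9] u=0 | in ⊤ | out ⊤ | ==
  [10] u=3 | in ⊤ | out ⊤ | prev 4 | push {}
  [11] u=4 | in ⊤ | out ⊤ | prev ⊥ | push {2,5}
  [12] u=2 | in ⊤ | out ⊤ | ==
  [13] u=5 | in ⊤ | out ⊤ | ==

Converged values:
  [0] ⊤
  [1] 4
  [2] ⊤
  [3] ⊤
  [4] ⊤
  [5] ⊤
  [6] ⊤
  [7] 5

⊤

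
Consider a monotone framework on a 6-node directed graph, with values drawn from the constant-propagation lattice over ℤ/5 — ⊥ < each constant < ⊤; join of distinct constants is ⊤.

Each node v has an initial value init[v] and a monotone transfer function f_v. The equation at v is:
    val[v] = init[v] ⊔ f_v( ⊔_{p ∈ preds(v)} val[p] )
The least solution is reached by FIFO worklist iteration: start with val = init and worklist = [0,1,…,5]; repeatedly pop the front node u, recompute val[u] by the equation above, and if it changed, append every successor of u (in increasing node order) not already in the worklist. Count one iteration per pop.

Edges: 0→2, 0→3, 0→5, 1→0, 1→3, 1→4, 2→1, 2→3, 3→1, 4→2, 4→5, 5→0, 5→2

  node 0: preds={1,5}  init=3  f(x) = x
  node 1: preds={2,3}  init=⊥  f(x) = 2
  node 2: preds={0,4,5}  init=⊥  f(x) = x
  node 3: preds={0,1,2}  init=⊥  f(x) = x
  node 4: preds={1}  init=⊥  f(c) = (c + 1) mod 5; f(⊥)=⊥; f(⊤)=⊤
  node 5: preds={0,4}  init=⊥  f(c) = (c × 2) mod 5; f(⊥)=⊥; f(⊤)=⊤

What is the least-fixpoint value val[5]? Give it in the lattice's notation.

⊤

Iteration log — 14 steps:
  step 1. node 0  ⊔preds=⊥  new=3  stable
  step 2. node 1  ⊔preds=⊥  new=2  old=⊥  +wl: 0
  step 3. node 2  ⊔preds=3  new=3  old=⊥  +wl: 1
  step 4. node 3  ⊔preds=⊤  new=⊤  old=⊥  +wl: 
  step 5. node 4  ⊔preds=2  new=3  old=⊥  +wl: 2
  step 6. node 5  ⊔preds=3  new=1  old=⊥  +wl: 
  step 7. node 0  ⊔preds=⊤  new=⊤  old=3  +wl: 3,5
  step 8. node 1  ⊔preds=⊤  new=2  stable
  step 9. node 2  ⊔preds=⊤  new=⊤  old=3  +wl: 1
  step 10. node 3  ⊔preds=⊤  new=⊤  stable
  step 11. node 5  ⊔preds=⊤  new=⊤  old=1  +wl: 0,2
  step 12. node 1  ⊔preds=⊤  new=2  stable
  step 13. node 0  ⊔preds=⊤  new=⊤  stable
  step 14. node 2  ⊔preds=⊤  new=⊤  stable

Least fixpoint reached:
  node 0: ⊤
  node 1: 2
  node 2: ⊤
  node 3: ⊤
  node 4: 3
  node 5: ⊤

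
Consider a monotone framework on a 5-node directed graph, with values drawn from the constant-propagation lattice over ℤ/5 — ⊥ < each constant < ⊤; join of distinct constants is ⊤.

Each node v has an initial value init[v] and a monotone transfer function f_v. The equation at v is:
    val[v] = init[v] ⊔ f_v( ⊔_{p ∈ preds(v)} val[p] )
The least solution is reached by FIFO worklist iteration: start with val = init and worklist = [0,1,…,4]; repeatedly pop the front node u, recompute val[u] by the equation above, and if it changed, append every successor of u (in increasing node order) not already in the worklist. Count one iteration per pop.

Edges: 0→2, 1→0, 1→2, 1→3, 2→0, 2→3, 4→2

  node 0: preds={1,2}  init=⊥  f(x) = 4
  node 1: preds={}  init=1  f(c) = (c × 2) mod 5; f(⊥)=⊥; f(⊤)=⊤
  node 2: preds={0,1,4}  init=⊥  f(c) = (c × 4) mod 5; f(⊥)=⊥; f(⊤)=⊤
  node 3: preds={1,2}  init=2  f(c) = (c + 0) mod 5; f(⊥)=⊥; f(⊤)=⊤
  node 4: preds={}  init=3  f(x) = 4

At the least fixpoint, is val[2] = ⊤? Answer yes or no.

Trace (7 dequeues):
  [1] u=0 | in 1 | out 4 | prev ⊥ | push {}
  [2] u=1 | in ⊥ | out 1 | ==
  [3] u=2 | in ⊤ | out ⊤ | prev ⊥ | push {0}
  [4] u=3 | in ⊤ | out ⊤ | prev 2 | push {}
  [5] u=4 | in ⊥ | out ⊤ | prev 3 | push {2}
  [6] u=0 | in ⊤ | out 4 | ==
  [7] u=2 | in ⊤ | out ⊤ | ==

Converged values:
  [0] 4
  [1] 1
  [2] ⊤
  [3] ⊤
  [4] ⊤

yes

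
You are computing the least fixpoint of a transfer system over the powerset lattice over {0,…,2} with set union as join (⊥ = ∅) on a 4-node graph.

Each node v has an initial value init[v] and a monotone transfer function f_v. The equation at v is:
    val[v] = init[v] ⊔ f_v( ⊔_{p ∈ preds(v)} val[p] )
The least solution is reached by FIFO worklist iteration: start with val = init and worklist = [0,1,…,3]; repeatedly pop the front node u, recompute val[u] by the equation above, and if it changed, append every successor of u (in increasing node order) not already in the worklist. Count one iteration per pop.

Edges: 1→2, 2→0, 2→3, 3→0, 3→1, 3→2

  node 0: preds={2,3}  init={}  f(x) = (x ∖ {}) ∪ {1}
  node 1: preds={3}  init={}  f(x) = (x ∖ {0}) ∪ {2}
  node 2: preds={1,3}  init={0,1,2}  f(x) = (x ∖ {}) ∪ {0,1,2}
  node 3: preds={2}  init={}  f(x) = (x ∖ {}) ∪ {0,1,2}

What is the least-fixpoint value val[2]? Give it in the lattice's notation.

Trace (7 dequeues):
  [1] u=0 | in {0,1,2} | out {0,1,2} | prev {} | push {}
  [2] u=1 | in {} | out {2} | prev {} | push {}
  [3] u=2 | in {2} | out {0,1,2} | ==
  [4] u=3 | in {0,1,2} | out {0,1,2} | prev {} | push {0,1,2}
  [5] u=0 | in {0,1,2} | out {0,1,2} | ==
  [6] u=1 | in {0,1,2} | out {1,2} | prev {2} | push {}
  [7] u=2 | in {0,1,2} | out {0,1,2} | ==

Converged values:
  [0] {0,1,2}
  [1] {1,2}
  [2] {0,1,2}
  [3] {0,1,2}

{0,1,2}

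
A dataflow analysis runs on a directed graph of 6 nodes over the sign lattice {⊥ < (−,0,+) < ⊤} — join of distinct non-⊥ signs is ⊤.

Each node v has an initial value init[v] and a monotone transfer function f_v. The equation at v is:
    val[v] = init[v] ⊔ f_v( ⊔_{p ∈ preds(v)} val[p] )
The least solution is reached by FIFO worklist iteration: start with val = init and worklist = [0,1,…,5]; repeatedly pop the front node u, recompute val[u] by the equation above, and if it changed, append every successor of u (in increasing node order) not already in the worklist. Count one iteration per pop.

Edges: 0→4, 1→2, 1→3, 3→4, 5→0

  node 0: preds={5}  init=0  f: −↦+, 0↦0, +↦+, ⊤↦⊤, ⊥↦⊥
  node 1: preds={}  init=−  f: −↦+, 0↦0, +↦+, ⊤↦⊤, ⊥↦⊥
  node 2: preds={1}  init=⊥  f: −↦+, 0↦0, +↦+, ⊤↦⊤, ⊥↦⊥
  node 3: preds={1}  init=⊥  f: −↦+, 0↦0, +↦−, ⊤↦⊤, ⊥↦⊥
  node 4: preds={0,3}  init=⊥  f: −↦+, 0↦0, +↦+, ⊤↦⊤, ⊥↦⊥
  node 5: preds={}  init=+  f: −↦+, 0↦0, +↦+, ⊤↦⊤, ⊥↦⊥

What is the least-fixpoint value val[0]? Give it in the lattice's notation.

Trace (6 dequeues):
  [1] u=0 | in + | out ⊤ | prev 0 | push {}
  [2] u=1 | in ⊥ | out − | ==
  [3] u=2 | in − | out + | prev ⊥ | push {}
  [4] u=3 | in − | out + | prev ⊥ | push {}
  [5] u=4 | in ⊤ | out ⊤ | prev ⊥ | push {}
  [6] u=5 | in ⊥ | out + | ==

Converged values:
  [0] ⊤
  [1] −
  [2] +
  [3] +
  [4] ⊤
  [5] +

⊤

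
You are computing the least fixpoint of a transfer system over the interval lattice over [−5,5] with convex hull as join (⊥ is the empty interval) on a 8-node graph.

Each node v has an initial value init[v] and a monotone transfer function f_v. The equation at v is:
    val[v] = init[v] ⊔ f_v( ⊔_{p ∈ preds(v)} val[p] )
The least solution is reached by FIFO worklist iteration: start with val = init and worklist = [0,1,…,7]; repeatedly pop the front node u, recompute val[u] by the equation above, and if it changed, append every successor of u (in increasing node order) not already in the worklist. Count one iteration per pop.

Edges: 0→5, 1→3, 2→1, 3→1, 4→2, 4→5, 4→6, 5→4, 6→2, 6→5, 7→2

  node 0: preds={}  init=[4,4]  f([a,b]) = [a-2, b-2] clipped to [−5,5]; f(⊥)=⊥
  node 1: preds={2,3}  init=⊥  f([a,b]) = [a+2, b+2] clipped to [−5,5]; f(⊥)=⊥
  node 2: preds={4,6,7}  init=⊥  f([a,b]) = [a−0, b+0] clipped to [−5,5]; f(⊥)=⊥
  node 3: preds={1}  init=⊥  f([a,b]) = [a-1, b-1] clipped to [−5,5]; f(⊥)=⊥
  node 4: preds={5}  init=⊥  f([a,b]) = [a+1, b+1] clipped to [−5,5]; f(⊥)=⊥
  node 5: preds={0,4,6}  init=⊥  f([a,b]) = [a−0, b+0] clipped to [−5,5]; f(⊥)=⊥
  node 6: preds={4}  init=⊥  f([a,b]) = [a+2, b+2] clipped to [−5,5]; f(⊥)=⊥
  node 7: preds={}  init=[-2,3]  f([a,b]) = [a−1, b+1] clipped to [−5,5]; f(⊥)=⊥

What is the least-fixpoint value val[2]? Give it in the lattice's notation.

[-2,5]

Worklist (18 pops):
  #1 pop 0: in=⊥ → [4,4] (no change)
  #2 pop 1: in=⊥ → ⊥ (no change)
  #3 pop 2: in=[-2,3] → [-2,3] (was ⊥); enqueue [1]
  #4 pop 3: in=⊥ → ⊥ (no change)
  #5 pop 4: in=⊥ → ⊥ (no change)
  #6 pop 5: in=[4,4] → [4,4] (was ⊥); enqueue [4]
  #7 pop 6: in=⊥ → ⊥ (no change)
  #8 pop 7: in=⊥ → [-2,3] (no change)
  #9 pop 1: in=[-2,3] → [0,5] (was ⊥); enqueue [3]
  #10 pop 4: in=[4,4] → [5,5] (was ⊥); enqueue [2,5,6]
  #11 pop 3: in=[0,5] → [-1,4] (was ⊥); enqueue [1]
  #12 pop 2: in=[-2,5] → [-2,5] (was [-2,3]); enqueue []
  #13 pop 5: in=[4,5] → [4,5] (was [4,4]); enqueue [4]
  #14 pop 6: in=[5,5] → [5,5] (was ⊥); enqueue [2,5]
  #15 pop 1: in=[-2,5] → [0,5] (no change)
  #16 pop 4: in=[4,5] → [5,5] (no change)
  #17 pop 2: in=[-2,5] → [-2,5] (no change)
  #18 pop 5: in=[4,5] → [4,5] (no change)

Fixpoint:
  val[0] = [4,4]
  val[1] = [0,5]
  val[2] = [-2,5]
  val[3] = [-1,4]
  val[4] = [5,5]
  val[5] = [4,5]
  val[6] = [5,5]
  val[7] = [-2,3]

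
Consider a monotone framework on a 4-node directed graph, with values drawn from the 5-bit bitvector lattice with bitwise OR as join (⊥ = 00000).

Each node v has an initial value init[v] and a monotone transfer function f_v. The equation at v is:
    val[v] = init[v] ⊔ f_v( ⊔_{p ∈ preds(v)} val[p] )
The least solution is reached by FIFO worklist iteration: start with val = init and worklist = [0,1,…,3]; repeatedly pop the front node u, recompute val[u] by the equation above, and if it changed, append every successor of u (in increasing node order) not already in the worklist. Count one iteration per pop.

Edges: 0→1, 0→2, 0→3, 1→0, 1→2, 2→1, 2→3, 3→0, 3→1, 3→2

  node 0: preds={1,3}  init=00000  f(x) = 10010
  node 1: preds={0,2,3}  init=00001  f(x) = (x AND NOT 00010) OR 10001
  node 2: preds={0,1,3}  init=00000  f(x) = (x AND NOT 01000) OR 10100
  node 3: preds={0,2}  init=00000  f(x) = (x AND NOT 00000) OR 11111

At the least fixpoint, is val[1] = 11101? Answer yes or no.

yes

Trace (8 dequeues):
  [1] u=0 | in 00001 | out 10010 | prev 00000 | push {}
  [2] u=1 | in 10010 | out 10001 | prev 00001 | push {0}
  [3] u=2 | in 10011 | out 10111 | prev 00000 | push {1}
  [4] u=3 | in 10111 | out 11111 | prev 00000 | push {2}
  [5] u=0 | in 11111 | out 10010 | ==
  [6] u=1 | in 11111 | out 11101 | prev 10001 | push {0}
  [7] u=2 | in 11111 | out 10111 | ==
  [8] u=0 | in 11111 | out 10010 | ==

Converged values:
  [0] 10010
  [1] 11101
  [2] 10111
  [3] 11111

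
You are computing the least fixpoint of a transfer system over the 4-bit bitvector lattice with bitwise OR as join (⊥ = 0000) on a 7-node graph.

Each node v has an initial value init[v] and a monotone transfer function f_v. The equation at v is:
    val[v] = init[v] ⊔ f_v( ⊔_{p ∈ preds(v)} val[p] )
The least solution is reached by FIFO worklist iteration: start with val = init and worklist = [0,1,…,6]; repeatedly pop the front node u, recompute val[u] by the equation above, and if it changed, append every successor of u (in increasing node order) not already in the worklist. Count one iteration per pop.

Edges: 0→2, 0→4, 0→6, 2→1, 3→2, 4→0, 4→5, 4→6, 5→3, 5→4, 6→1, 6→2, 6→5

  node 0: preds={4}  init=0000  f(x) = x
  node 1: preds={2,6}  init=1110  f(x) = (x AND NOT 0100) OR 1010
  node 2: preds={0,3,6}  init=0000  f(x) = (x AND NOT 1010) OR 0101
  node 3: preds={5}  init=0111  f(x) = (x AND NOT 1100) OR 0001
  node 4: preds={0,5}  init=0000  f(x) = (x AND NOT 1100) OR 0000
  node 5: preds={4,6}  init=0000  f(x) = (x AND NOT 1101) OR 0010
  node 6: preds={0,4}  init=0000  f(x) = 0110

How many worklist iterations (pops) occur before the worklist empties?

16

Trace (16 dequeues):
  [1] u=0 | in 0000 | out 0000 | ==
  [2] u=1 | in 0000 | out 1110 | ==
  [3] u=2 | in 0111 | out 0101 | prev 0000 | push {1}
  [4] u=3 | in 0000 | out 0111 | ==
  [5] u=4 | in 0000 | out 0000 | ==
  [6] u=5 | in 0000 | out 0010 | prev 0000 | push {3,4}
  [7] u=6 | in 0000 | out 0110 | prev 0000 | push {2,5}
  [8] u=1 | in 0111 | out 1111 | prev 1110 | push {}
  [9] u=3 | in 0010 | out 0111 | ==
  [10] u=4 | in 0010 | out 0010 | prev 0000 | push {0,6}
  [11] u=2 | in 0111 | out 0101 | ==
  [12] u=5 | in 0110 | out 0010 | ==
  [13] u=0 | in 0010 | out 0010 | prev 0000 | push {2,4}
  [14] u=6 | in 0010 | out 0110 | ==
  [15] u=2 | in 0111 | out 0101 | ==
  [16] u=4 | in 0010 | out 0010 | ==

Converged values:
  [0] 0010
  [1] 1111
  [2] 0101
  [3] 0111
  [4] 0010
  [5] 0010
  [6] 0110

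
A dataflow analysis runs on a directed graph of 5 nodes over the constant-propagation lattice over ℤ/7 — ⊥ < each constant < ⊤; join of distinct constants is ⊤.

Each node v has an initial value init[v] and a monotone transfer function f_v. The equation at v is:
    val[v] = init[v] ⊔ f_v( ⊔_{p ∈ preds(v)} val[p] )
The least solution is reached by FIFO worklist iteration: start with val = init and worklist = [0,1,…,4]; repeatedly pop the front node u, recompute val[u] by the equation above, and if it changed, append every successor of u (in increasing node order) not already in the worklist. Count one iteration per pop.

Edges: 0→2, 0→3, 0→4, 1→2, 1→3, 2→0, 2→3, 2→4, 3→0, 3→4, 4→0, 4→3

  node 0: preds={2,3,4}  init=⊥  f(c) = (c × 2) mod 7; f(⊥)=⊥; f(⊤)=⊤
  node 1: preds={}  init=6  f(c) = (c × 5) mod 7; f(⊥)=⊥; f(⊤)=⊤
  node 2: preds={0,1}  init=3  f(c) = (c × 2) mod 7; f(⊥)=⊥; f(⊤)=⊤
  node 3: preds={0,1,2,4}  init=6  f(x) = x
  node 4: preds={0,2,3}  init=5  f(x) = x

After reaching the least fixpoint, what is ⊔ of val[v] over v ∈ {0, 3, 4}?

Trace (7 dequeues):
  [1] u=0 | in ⊤ | out ⊤ | prev ⊥ | push {}
  [2] u=1 | in ⊥ | out 6 | ==
  [3] u=2 | in ⊤ | out ⊤ | prev 3 | push {0}
  [4] u=3 | in ⊤ | out ⊤ | prev 6 | push {}
  [5] u=4 | in ⊤ | out ⊤ | prev 5 | push {3}
  [6] u=0 | in ⊤ | out ⊤ | ==
  [7] u=3 | in ⊤ | out ⊤ | ==

Converged values:
  [0] ⊤
  [1] 6
  [2] ⊤
  [3] ⊤
  [4] ⊤

⊤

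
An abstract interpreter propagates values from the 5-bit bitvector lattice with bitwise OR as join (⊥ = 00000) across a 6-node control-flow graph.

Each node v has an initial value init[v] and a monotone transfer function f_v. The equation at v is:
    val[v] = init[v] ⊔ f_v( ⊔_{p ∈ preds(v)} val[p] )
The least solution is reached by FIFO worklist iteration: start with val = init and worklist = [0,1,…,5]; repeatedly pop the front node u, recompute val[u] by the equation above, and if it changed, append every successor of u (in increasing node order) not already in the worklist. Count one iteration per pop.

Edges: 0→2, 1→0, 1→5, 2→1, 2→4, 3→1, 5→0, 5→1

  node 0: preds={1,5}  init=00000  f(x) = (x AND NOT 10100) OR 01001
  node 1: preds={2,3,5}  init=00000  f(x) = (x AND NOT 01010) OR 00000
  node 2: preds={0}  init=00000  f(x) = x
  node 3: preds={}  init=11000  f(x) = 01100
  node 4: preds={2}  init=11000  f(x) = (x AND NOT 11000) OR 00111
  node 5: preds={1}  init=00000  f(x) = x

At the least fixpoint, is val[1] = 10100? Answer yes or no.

no

Iteration log — 12 steps:
  step 1. node 0  ⊔preds=00000  new=01001  old=00000  +wl: 
  step 2. node 1  ⊔preds=11000  new=10000  old=00000  +wl: 0
  step 3. node 2  ⊔preds=01001  new=01001  old=00000  +wl: 1
  step 4. node 3  ⊔preds=00000  new=11100  old=11000  +wl: 
  step 5. node 4  ⊔preds=01001  new=11111  old=11000  +wl: 
  step 6. node 5  ⊔preds=10000  new=10000  old=00000  +wl: 
  step 7. node 0  ⊔preds=10000  new=01001  stable
  step 8. node 1  ⊔preds=11101  new=10101  old=10000  +wl: 0,5
  step 9. node 0  ⊔preds=10101  new=01001  stable
  step 10. node 5  ⊔preds=10101  new=10101  old=10000  +wl: 0,1
  step 11. node 0  ⊔preds=10101  new=01001  stable
  step 12. node 1  ⊔preds=11101  new=10101  stable

Least fixpoint reached:
  node 0: 01001
  node 1: 10101
  node 2: 01001
  node 3: 11100
  node 4: 11111
  node 5: 10101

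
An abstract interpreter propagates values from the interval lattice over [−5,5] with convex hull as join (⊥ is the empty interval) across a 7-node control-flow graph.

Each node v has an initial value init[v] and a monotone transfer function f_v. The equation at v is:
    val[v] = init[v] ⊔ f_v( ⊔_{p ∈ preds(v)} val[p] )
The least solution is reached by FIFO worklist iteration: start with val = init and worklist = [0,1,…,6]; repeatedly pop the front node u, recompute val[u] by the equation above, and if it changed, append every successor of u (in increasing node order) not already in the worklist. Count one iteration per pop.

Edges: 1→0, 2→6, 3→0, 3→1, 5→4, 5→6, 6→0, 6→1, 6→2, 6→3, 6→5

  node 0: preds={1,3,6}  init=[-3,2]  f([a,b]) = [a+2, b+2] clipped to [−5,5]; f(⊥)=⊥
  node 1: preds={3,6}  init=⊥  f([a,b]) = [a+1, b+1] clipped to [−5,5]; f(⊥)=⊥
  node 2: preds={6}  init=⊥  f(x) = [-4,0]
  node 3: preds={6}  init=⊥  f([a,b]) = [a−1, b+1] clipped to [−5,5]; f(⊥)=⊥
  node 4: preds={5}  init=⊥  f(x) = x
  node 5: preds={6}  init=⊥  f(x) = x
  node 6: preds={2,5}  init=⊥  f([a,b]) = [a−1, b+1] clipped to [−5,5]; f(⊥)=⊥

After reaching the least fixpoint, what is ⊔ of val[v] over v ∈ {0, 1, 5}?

Iteration log — 50 steps:
  step 1. node 0  ⊔preds=⊥  new=[-3,2]  stable
  step 2. node 1  ⊔preds=⊥  new=⊥  stable
  step 3. node 2  ⊔preds=⊥  new=[-4,0]  old=⊥  +wl: 
  step 4. node 3  ⊔preds=⊥  new=⊥  stable
  step 5. node 4  ⊔preds=⊥  new=⊥  stable
  step 6. node 5  ⊔preds=⊥  new=⊥  stable
  step 7. node 6  ⊔preds=[-4,0]  new=[-5,1]  old=⊥  +wl: 0,1,2,3,5
  step 8. node 0  ⊔preds=[-5,1]  new=[-3,3]  old=[-3,2]  +wl: 
  step 9. node 1  ⊔preds=[-5,1]  new=[-4,2]  old=⊥  +wl: 0
  step 10. node 2  ⊔preds=[-5,1]  new=[-4,0]  stable
  step 11. node 3  ⊔preds=[-5,1]  new=[-5,2]  old=⊥  +wl: 1
  step 12. node 5  ⊔preds=[-5,1]  new=[-5,1]  old=⊥  +wl: 4,6
  step 13. node 0  ⊔preds=[-5,2]  new=[-3,4]  old=[-3,3]  +wl: 
  step 14. node 1  ⊔preds=[-5,2]  new=[-4,3]  old=[-4,2]  +wl: 0
  step 15. node 4  ⊔preds=[-5,1]  new=[-5,1]  old=⊥  +wl: 
  step 16. node 6  ⊔preds=[-5,1]  new=[-5,2]  old=[-5,1]  +wl: 1,2,3,5
  step 17. node 0  ⊔preds=[-5,3]  new=[-3,5]  old=[-3,4]  +wl: 
  step 18. node 1  ⊔preds=[-5,2]  new=[-4,3]  stable
  step 19. node 2  ⊔preds=[-5,2]  new=[-4,0]  stable
  step 20. node 3  ⊔preds=[-5,2]  new=[-5,3]  old=[-5,2]  +wl: 0,1
  step 21. node 5  ⊔preds=[-5,2]  new=[-5,2]  old=[-5,1]  +wl: 4,6
  step 22. node 0  ⊔preds=[-5,3]  new=[-3,5]  stable
  step 23. node 1  ⊔preds=[-5,3]  new=[-4,4]  old=[-4,3]  +wl: 0
  step 24. node 4  ⊔preds=[-5,2]  new=[-5,2]  old=[-5,1]  +wl: 
  step 25. node 6  ⊔preds=[-5,2]  new=[-5,3]  old=[-5,2]  +wl: 1,2,3,5
  step 26. node 0  ⊔preds=[-5,4]  new=[-3,5]  stable
  step 27. node 1  ⊔preds=[-5,3]  new=[-4,4]  stable
  step 28. node 2  ⊔preds=[-5,3]  new=[-4,0]  stable
  step 29. node 3  ⊔preds=[-5,3]  new=[-5,4]  old=[-5,3]  +wl: 0,1
  step 30. node 5  ⊔preds=[-5,3]  new=[-5,3]  old=[-5,2]  +wl: 4,6
  step 31. node 0  ⊔preds=[-5,4]  new=[-3,5]  stable
  step 32. node 1  ⊔preds=[-5,4]  new=[-4,5]  old=[-4,4]  +wl: 0
  step 33. node 4  ⊔preds=[-5,3]  new=[-5,3]  old=[-5,2]  +wl: 
  step 34. node 6  ⊔preds=[-5,3]  new=[-5,4]  old=[-5,3]  +wl: 1,2,3,5
  step 35. node 0  ⊔preds=[-5,5]  new=[-3,5]  stable
  step 36. node 1  ⊔preds=[-5,4]  new=[-4,5]  stable
  step 37. node 2  ⊔preds=[-5,4]  new=[-4,0]  stable
  step 38. node 3  ⊔preds=[-5,4]  new=[-5,5]  old=[-5,4]  +wl: 0,1
  step 39. node 5  ⊔preds=[-5,4]  new=[-5,4]  old=[-5,3]  +wl: 4,6
  step 40. node 0  ⊔preds=[-5,5]  new=[-3,5]  stable
  step 41. node 1  ⊔preds=[-5,5]  new=[-4,5]  stable
  step 42. node 4  ⊔preds=[-5,4]  new=[-5,4]  old=[-5,3]  +wl: 
  step 43. node 6  ⊔preds=[-5,4]  new=[-5,5]  old=[-5,4]  +wl: 0,1,2,3,5
  step 44. node 0  ⊔preds=[-5,5]  new=[-3,5]  stable
  step 45. node 1  ⊔preds=[-5,5]  new=[-4,5]  stable
  step 46. node 2  ⊔preds=[-5,5]  new=[-4,0]  stable
  step 47. node 3  ⊔preds=[-5,5]  new=[-5,5]  stable
  step 48. node 5  ⊔preds=[-5,5]  new=[-5,5]  old=[-5,4]  +wl: 4,6
  step 49. node 4  ⊔preds=[-5,5]  new=[-5,5]  old=[-5,4]  +wl: 
  step 50. node 6  ⊔preds=[-5,5]  new=[-5,5]  stable

Least fixpoint reached:
  node 0: [-3,5]
  node 1: [-4,5]
  node 2: [-4,0]
  node 3: [-5,5]
  node 4: [-5,5]
  node 5: [-5,5]
  node 6: [-5,5]

[-5,5]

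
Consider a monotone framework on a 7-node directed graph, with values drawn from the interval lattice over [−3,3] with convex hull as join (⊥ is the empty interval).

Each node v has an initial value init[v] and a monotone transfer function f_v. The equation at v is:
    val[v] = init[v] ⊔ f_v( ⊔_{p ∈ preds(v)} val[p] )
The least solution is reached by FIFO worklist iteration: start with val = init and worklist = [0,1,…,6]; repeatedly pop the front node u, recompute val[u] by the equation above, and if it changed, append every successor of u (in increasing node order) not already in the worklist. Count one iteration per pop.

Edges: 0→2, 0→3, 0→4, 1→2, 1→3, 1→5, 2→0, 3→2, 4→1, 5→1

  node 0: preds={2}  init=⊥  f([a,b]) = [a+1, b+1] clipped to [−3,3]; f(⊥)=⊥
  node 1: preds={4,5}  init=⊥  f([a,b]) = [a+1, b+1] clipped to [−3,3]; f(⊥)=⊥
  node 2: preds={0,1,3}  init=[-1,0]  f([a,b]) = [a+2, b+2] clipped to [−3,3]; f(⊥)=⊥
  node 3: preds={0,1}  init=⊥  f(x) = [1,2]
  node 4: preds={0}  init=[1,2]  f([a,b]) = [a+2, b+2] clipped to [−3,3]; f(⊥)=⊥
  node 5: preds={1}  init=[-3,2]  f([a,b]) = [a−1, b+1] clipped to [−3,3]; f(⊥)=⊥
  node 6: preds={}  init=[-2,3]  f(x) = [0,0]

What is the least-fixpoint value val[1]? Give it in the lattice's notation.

[-2,3]

Worklist (12 pops):
  #1 pop 0: in=[-1,0] → [0,1] (was ⊥); enqueue []
  #2 pop 1: in=[-3,2] → [-2,3] (was ⊥); enqueue []
  #3 pop 2: in=[-2,3] → [-1,3] (was [-1,0]); enqueue [0]
  #4 pop 3: in=[-2,3] → [1,2] (was ⊥); enqueue [2]
  #5 pop 4: in=[0,1] → [1,3] (was [1,2]); enqueue [1]
  #6 pop 5: in=[-2,3] → [-3,3] (was [-3,2]); enqueue []
  #7 pop 6: in=⊥ → [-2,3] (no change)
  #8 pop 0: in=[-1,3] → [0,3] (was [0,1]); enqueue [3,4]
  #9 pop 2: in=[-2,3] → [-1,3] (no change)
  #10 pop 1: in=[-3,3] → [-2,3] (no change)
  #11 pop 3: in=[-2,3] → [1,2] (no change)
  #12 pop 4: in=[0,3] → [1,3] (no change)

Fixpoint:
  val[0] = [0,3]
  val[1] = [-2,3]
  val[2] = [-1,3]
  val[3] = [1,2]
  val[4] = [1,3]
  val[5] = [-3,3]
  val[6] = [-2,3]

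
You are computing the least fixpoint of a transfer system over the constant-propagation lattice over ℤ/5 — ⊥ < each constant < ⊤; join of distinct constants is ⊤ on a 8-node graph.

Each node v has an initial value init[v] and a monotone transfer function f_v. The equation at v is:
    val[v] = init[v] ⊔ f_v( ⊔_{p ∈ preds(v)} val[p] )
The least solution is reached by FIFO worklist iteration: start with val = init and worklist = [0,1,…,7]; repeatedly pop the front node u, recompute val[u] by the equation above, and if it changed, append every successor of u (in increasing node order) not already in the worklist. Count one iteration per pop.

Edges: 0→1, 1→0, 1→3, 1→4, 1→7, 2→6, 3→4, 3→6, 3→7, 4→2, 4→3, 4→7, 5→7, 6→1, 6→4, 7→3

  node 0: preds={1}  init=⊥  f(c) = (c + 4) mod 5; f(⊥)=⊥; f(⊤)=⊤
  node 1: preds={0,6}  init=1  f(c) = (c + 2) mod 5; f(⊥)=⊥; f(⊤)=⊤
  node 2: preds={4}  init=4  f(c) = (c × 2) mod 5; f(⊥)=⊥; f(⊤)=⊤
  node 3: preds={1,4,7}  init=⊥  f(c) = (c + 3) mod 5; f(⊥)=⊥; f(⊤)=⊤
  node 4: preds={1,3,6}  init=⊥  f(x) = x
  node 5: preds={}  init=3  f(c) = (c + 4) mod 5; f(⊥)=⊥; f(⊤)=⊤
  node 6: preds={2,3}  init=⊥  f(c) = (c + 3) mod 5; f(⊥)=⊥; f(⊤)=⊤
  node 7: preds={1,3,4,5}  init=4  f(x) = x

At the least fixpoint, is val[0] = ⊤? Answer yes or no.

Worklist (14 pops):
  #1 pop 0: in=1 → 0 (was ⊥); enqueue []
  #2 pop 1: in=0 → ⊤ (was 1); enqueue [0]
  #3 pop 2: in=⊥ → 4 (no change)
  #4 pop 3: in=⊤ → ⊤ (was ⊥); enqueue []
  #5 pop 4: in=⊤ → ⊤ (was ⊥); enqueue [2,3]
  #6 pop 5: in=⊥ → 3 (no change)
  #7 pop 6: in=⊤ → ⊤ (was ⊥); enqueue [1,4]
  #8 pop 7: in=⊤ → ⊤ (was 4); enqueue []
  #9 pop 0: in=⊤ → ⊤ (was 0); enqueue []
  #10 pop 2: in=⊤ → ⊤ (was 4); enqueue [6]
  #11 pop 3: in=⊤ → ⊤ (no change)
  #12 pop 1: in=⊤ → ⊤ (no change)
  #13 pop 4: in=⊤ → ⊤ (no change)
  #14 pop 6: in=⊤ → ⊤ (no change)

Fixpoint:
  val[0] = ⊤
  val[1] = ⊤
  val[2] = ⊤
  val[3] = ⊤
  val[4] = ⊤
  val[5] = 3
  val[6] = ⊤
  val[7] = ⊤

yes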